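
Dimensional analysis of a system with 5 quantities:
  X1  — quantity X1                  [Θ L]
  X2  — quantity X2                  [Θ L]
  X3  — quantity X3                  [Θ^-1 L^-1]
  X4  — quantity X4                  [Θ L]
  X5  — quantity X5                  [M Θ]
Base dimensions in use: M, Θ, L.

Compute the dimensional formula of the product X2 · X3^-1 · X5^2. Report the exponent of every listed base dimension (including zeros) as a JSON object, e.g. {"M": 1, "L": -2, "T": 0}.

Write exponents as rows M,Θ,L / cols X1,X2,X3,X4,X5:
  M: [ 0  0  0  0  1]
  Θ: [ 1  1 -1  1  1]
  L: [ 1  1 -1  1  0]
  [M]: (1)·0+(-1)·0+(2)·1 = 2
  [Θ]: (1)·1+(-1)·-1+(2)·1 = 4
  [L]: (1)·1+(-1)·-1+(2)·0 = 2
⇒ M^2 Θ^4 L^2

{"M": 2, "Θ": 4, "L": 2}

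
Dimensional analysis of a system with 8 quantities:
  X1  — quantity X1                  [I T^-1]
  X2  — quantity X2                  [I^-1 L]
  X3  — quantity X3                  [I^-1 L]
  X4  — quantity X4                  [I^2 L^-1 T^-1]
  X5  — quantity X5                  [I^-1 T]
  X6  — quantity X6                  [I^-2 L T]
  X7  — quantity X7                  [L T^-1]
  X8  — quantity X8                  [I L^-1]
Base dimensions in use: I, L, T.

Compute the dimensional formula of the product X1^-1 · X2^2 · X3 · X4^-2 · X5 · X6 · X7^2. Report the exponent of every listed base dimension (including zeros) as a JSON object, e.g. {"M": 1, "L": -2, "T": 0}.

{"I": -11, "L": 8, "T": 3}

Dimensional matrix (I×L×T by X1×X2×X3×X4×X5×X6×X7×X8):
  I: [ 1 -1 -1  2 -1 -2  0  1]
  L: [ 0  1  1 -1  0  1  1 -1]
  T: [-1  0  0 -1  1  1 -1  0]
  [I]: (-1)·1+(2)·-1+(1)·-1+(-2)·2+(1)·-1+(1)·-2+(2)·0 = -11
  [L]: (-1)·0+(2)·1+(1)·1+(-2)·-1+(1)·0+(1)·1+(2)·1 = 8
  [T]: (-1)·-1+(2)·0+(1)·0+(-2)·-1+(1)·1+(1)·1+(2)·-1 = 3
⇒ I^-11 L^8 T^3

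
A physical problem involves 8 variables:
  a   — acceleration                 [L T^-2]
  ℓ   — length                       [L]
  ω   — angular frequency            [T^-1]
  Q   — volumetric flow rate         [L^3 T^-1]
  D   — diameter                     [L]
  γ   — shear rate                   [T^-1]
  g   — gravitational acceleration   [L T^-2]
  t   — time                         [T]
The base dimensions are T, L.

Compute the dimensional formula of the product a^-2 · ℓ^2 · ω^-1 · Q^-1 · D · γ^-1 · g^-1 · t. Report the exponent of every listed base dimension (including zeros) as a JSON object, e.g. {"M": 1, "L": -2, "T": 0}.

{"T": 10, "L": -3}

Write exponents as rows T,L / cols a,ℓ,ω,Q,D,γ,g,t:
  T: [-2  0 -1 -1  0 -1 -2  1]
  L: [ 1  1  0  3  1  0  1  0]
  [T]: (-2)·-2+(2)·0+(-1)·-1+(-1)·-1+(1)·0+(-1)·-1+(-1)·-2+(1)·1 = 10
  [L]: (-2)·1+(2)·1+(-1)·0+(-1)·3+(1)·1+(-1)·0+(-1)·1+(1)·0 = -3
⇒ T^10 L^-3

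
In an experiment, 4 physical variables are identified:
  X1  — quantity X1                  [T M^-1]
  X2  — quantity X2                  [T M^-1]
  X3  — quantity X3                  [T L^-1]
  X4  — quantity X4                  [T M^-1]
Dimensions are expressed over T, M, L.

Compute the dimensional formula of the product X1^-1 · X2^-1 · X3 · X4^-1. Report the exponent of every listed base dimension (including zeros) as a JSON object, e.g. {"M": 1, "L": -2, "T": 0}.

Write exponents as rows T,M,L / cols X1,X2,X3,X4:
  T: [ 1  1  1  1]
  M: [-1 -1  0 -1]
  L: [ 0  0 -1  0]
  [T]: (-1)·1+(-1)·1+(1)·1+(-1)·1 = -2
  [M]: (-1)·-1+(-1)·-1+(1)·0+(-1)·-1 = 3
  [L]: (-1)·0+(-1)·0+(1)·-1+(-1)·0 = -1
⇒ T^-2 M^3 L^-1

{"T": -2, "M": 3, "L": -1}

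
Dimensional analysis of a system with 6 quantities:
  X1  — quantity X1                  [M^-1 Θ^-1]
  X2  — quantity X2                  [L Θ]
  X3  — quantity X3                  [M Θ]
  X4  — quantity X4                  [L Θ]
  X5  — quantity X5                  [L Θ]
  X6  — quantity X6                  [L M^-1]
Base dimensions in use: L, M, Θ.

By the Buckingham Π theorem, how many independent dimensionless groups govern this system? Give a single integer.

4

Exponent matrix [L,M,Θ] × [X1,X2,X3,X4,X5,X6]:
  L: [ 0  1  0  1  1  1]
  M: [-1  0  1  0  0 -1]
  Θ: [-1  1  1  1  1  0]
RREF → pivots at {X1,X2} ⇒ r = 2
n=6, r=2 ⇒ 4 dimensionless groups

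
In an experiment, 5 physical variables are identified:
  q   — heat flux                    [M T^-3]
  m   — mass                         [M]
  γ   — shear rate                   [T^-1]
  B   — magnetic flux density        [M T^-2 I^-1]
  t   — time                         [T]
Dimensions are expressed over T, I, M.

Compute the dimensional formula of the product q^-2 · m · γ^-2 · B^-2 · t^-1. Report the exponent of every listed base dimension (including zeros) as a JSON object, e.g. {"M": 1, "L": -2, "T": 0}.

{"T": 11, "I": 2, "M": -3}

Write exponents as rows T,I,M / cols q,m,γ,B,t:
  T: [-3  0 -1 -2  1]
  I: [ 0  0  0 -1  0]
  M: [ 1  1  0  1  0]
  [T]: (-2)·-3+(1)·0+(-2)·-1+(-2)·-2+(-1)·1 = 11
  [I]: (-2)·0+(1)·0+(-2)·0+(-2)·-1+(-1)·0 = 2
  [M]: (-2)·1+(1)·1+(-2)·0+(-2)·1+(-1)·0 = -3
⇒ T^11 I^2 M^-3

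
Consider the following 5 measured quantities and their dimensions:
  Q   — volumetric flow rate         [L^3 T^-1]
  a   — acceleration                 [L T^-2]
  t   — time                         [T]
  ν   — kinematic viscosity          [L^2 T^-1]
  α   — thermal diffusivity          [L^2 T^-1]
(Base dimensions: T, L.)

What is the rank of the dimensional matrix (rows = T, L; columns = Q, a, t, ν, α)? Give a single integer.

Dimensional matrix (T×L by Q×a×t×ν×α):
  T: [-1 -2  1 -1 -1]
  L: [ 3  1  0  2  2]
Echelon form has 2 nonzero rows (pivots: Q,a)

2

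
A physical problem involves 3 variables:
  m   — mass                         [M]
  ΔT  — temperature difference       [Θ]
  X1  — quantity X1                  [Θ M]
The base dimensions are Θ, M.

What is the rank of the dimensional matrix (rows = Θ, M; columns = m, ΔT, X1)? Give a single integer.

Exponent matrix [Θ,M] × [m,ΔT,X1]:
  Θ: [ 0  1  1]
  M: [ 1  0  1]
Row reduction gives pivot columns m,ΔT; rank = 2

2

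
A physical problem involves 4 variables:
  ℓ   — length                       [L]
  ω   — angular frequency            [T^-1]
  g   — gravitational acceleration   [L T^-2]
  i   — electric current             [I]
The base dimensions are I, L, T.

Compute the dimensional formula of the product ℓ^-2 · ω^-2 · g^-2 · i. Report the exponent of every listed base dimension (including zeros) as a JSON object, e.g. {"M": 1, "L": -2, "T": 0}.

Write exponents as rows I,L,T / cols ℓ,ω,g,i:
  I: [ 0  0  0  1]
  L: [ 1  0  1  0]
  T: [ 0 -1 -2  0]
  [I]: (-2)·0+(-2)·0+(-2)·0+(1)·1 = 1
  [L]: (-2)·1+(-2)·0+(-2)·1+(1)·0 = -4
  [T]: (-2)·0+(-2)·-1+(-2)·-2+(1)·0 = 6
⇒ I L^-4 T^6

{"I": 1, "L": -4, "T": 6}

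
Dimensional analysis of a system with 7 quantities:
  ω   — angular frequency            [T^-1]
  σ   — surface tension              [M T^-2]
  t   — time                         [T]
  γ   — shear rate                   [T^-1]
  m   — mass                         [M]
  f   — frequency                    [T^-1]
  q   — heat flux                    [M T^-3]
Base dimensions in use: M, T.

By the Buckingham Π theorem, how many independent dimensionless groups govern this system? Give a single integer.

Write exponents as rows M,T / cols ω,σ,t,γ,m,f,q:
  M: [ 0  1  0  0  1  0  1]
  T: [-1 -2  1 -1  0 -1 -3]
Echelon form has 2 nonzero rows (pivots: ω,σ)
Π count = n − r = 7 − 2 = 5

5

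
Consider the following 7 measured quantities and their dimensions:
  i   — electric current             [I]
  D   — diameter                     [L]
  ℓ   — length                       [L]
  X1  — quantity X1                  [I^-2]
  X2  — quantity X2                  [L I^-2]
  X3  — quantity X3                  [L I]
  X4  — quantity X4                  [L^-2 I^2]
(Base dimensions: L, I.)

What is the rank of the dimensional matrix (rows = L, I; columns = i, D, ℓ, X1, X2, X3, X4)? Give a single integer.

Dimensional matrix (L×I by i×D×ℓ×X1×X2×X3×X4):
  L: [ 0  1  1  0  1  1 -2]
  I: [ 1  0  0 -2 -2  1  2]
Echelon form has 2 nonzero rows (pivots: i,D)

2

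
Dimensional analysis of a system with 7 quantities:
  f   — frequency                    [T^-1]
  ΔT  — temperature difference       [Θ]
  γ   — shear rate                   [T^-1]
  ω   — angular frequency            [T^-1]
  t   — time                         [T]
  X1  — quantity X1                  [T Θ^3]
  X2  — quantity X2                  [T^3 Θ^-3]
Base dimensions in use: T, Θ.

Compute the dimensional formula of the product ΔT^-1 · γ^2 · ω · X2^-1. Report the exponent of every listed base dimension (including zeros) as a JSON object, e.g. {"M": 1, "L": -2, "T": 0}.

Dimensional matrix (T×Θ by f×ΔT×γ×ω×t×X1×X2):
  T: [-1  0 -1 -1  1  1  3]
  Θ: [ 0  1  0  0  0  3 -3]
  [T]: (-1)·0+(2)·-1+(1)·-1+(-1)·3 = -6
  [Θ]: (-1)·1+(2)·0+(1)·0+(-1)·-3 = 2
⇒ T^-6 Θ^2

{"T": -6, "Θ": 2}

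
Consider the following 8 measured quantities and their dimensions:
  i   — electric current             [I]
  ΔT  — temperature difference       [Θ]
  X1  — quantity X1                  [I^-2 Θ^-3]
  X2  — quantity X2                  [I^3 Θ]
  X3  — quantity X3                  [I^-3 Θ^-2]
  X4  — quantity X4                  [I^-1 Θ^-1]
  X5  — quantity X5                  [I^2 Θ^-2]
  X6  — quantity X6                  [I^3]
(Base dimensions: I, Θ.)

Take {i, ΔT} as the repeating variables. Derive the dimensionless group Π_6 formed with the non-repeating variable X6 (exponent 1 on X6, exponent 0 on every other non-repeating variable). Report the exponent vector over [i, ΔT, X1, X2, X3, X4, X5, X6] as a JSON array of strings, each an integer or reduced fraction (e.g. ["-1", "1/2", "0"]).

Dimensional matrix (I×Θ by i×ΔT×X1×X2×X3×X4×X5×X6):
  I: [ 1  0 -2  3 -3 -1  2  3]
  Θ: [ 0  1 -3  1 -2 -1 -2  0]
RREF → pivots at {i,ΔT} ⇒ r = 2
Pivot set = {i,ΔT}, free = {X1,X2,X3,X4,X5,X6}
RREF:
  r0: [   1    0   -2    3   -3   -1    2    3]
  r1: [   0    1   -3    1   -2   -1   -2    0]
Fix exponent of X6 at 1, X1 at 0, X2 at 0, X3 at 0, X4 at 0, X5 at 0; solve each RREF row for its pivot's exponent:
  r0: exp(i) + (3)·1 = 0 ⇒ exp(i) = -3
  r1: exp(ΔT) + (0)·1 = 0 ⇒ exp(ΔT) = 0
Π_6 = i^-3 · X6

["-3", "0", "0", "0", "0", "0", "0", "1"]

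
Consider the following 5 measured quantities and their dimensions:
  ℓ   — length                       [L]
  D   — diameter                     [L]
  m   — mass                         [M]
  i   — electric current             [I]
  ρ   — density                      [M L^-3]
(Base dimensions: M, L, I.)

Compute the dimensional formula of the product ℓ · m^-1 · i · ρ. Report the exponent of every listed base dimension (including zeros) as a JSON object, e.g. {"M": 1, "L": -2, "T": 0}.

{"M": 0, "L": -2, "I": 1}

Exponent matrix [M,L,I] × [ℓ,D,m,i,ρ]:
  M: [ 0  0  1  0  1]
  L: [ 1  1  0  0 -3]
  I: [ 0  0  0  1  0]
  [M]: (1)·0+(-1)·1+(1)·0+(1)·1 = 0
  [L]: (1)·1+(-1)·0+(1)·0+(1)·-3 = -2
  [I]: (1)·0+(-1)·0+(1)·1+(1)·0 = 1
⇒ L^-2 I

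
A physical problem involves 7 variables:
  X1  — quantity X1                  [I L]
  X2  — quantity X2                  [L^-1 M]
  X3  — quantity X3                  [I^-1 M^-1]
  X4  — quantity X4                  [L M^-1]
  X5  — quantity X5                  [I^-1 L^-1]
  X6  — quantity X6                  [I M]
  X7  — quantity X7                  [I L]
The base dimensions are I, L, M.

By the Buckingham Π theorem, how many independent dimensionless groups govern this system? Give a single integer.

Exponent matrix [I,L,M] × [X1,X2,X3,X4,X5,X6,X7]:
  I: [ 1  0 -1  0 -1  1  1]
  L: [ 1 -1  0  1 -1  0  1]
  M: [ 0  1 -1 -1  0  1  0]
RREF → pivots at {X1,X2} ⇒ r = 2
n=7, r=2 ⇒ 5 dimensionless groups

5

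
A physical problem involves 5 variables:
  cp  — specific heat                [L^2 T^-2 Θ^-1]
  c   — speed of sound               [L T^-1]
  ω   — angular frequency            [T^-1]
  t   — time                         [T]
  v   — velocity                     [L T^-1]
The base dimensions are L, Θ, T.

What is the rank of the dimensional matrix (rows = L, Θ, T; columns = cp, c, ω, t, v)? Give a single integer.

3

Write exponents as rows L,Θ,T / cols cp,c,ω,t,v:
  L: [ 2  1  0  0  1]
  Θ: [-1  0  0  0  0]
  T: [-2 -1 -1  1 -1]
RREF → pivots at {cp,c,ω} ⇒ r = 3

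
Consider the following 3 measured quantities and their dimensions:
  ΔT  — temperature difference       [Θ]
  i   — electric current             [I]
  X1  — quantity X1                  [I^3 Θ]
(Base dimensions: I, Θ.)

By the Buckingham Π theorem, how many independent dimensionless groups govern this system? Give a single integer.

Write exponents as rows I,Θ / cols ΔT,i,X1:
  I: [ 0  1  3]
  Θ: [ 1  0  1]
Row reduction gives pivot columns ΔT,i; rank = 2
3 vars − rank 2 = 1 Π group

1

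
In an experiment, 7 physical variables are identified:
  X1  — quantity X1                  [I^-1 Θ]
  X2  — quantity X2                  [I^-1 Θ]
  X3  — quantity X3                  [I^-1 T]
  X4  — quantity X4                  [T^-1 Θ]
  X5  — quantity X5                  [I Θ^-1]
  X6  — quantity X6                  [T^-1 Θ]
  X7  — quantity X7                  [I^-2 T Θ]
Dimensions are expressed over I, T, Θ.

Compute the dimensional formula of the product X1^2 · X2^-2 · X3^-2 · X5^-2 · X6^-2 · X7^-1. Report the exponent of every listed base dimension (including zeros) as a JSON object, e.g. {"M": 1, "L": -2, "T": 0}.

Exponent matrix [I,T,Θ] × [X1,X2,X3,X4,X5,X6,X7]:
  I: [-1 -1 -1  0  1  0 -2]
  T: [ 0  0  1 -1  0 -1  1]
  Θ: [ 1  1  0  1 -1  1  1]
  [I]: (2)·-1+(-2)·-1+(-2)·-1+(-2)·1+(-2)·0+(-1)·-2 = 2
  [T]: (2)·0+(-2)·0+(-2)·1+(-2)·0+(-2)·-1+(-1)·1 = -1
  [Θ]: (2)·1+(-2)·1+(-2)·0+(-2)·-1+(-2)·1+(-1)·1 = -1
⇒ I^2 T^-1 Θ^-1

{"I": 2, "T": -1, "Θ": -1}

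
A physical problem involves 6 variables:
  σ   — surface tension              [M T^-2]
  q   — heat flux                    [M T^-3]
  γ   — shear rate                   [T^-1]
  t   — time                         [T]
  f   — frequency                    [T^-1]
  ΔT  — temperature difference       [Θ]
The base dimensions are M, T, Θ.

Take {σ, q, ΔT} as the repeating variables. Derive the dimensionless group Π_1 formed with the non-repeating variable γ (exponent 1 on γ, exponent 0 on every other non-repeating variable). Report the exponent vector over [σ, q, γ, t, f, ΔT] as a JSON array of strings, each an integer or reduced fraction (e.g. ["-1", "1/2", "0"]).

Dimensional matrix (M×T×Θ by σ×q×γ×t×f×ΔT):
  M: [ 1  1  0  0  0  0]
  T: [-2 -3 -1  1 -1  0]
  Θ: [ 0  0  0  0  0  1]
Row reduction gives pivot columns σ,q,ΔT; rank = 3
Pivot set = {σ,q,ΔT}, free = {γ,t,f}
RREF:
  r0: [   1    0   -1    1   -1    0]
  r1: [   0    1    1   -1    1    0]
  r2: [   0    0    0    0    0    1]
Fix exponent of γ at 1, t at 0, f at 0; solve each RREF row for its pivot's exponent:
  r0: exp(σ) + (-1)·1 = 0 ⇒ exp(σ) = 1
  r1: exp(q) + (1)·1 = 0 ⇒ exp(q) = -1
  r2: exp(ΔT) + (0)·1 = 0 ⇒ exp(ΔT) = 0
Π_1 = σ · q^-1 · γ

["1", "-1", "1", "0", "0", "0"]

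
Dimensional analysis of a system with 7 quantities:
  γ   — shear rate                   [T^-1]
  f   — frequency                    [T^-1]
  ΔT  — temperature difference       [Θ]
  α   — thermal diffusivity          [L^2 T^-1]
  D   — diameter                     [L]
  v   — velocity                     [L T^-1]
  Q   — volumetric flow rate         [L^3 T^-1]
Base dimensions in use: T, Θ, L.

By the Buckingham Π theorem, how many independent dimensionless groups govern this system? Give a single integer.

4

Write exponents as rows T,Θ,L / cols γ,f,ΔT,α,D,v,Q:
  T: [-1 -1  0 -1  0 -1 -1]
  Θ: [ 0  0  1  0  0  0  0]
  L: [ 0  0  0  2  1  1  3]
Echelon form has 3 nonzero rows (pivots: γ,ΔT,α)
n=7, r=3 ⇒ 4 dimensionless groups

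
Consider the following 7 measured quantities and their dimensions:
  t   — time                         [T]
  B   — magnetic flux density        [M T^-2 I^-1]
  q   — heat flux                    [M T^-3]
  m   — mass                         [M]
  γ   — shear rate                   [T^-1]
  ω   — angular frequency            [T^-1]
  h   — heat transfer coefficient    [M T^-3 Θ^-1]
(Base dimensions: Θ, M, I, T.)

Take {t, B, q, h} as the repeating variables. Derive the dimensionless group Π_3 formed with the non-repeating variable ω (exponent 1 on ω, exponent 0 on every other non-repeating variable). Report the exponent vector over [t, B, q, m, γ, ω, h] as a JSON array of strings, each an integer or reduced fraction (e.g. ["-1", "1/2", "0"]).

Exponent matrix [Θ,M,I,T] × [t,B,q,m,γ,ω,h]:
  Θ: [ 0  0  0  0  0  0 -1]
  M: [ 0  1  1  1  0  0  1]
  I: [ 0 -1  0  0  0  0  0]
  T: [ 1 -2 -3  0 -1 -1 -3]
RREF → pivots at {t,B,q,h} ⇒ r = 4
Pivot set = {t,B,q,h}, free = {m,γ,ω}
RREF:
  r0: [   1    0    0    3   -1   -1    0]
  r1: [   0    1    0    0    0    0    0]
  r2: [   0    0    1    1    0    0    0]
  r3: [   0    0    0    0    0    0    1]
Fix exponent of ω at 1, m at 0, γ at 0; solve each RREF row for its pivot's exponent:
  r0: exp(t) + (-1)·1 = 0 ⇒ exp(t) = 1
  r1: exp(B) + (0)·1 = 0 ⇒ exp(B) = 0
  r2: exp(q) + (0)·1 = 0 ⇒ exp(q) = 0
  r3: exp(h) + (0)·1 = 0 ⇒ exp(h) = 0
Π_3 = t · ω

["1", "0", "0", "0", "0", "1", "0"]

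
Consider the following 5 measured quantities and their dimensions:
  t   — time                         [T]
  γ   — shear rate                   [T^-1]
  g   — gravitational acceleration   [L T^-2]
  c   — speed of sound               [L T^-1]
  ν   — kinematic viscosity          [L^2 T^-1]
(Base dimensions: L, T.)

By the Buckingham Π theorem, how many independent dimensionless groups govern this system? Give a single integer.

Exponent matrix [L,T] × [t,γ,g,c,ν]:
  L: [ 0  0  1  1  2]
  T: [ 1 -1 -2 -1 -1]
Row reduction gives pivot columns t,g; rank = 2
n=5, r=2 ⇒ 3 dimensionless groups

3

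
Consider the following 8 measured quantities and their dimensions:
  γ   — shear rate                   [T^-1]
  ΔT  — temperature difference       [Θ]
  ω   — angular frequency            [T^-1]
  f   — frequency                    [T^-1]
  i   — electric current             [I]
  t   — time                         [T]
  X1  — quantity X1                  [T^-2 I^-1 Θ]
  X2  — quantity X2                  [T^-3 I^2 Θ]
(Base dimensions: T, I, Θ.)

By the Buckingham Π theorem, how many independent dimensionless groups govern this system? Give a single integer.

5

Dimensional matrix (T×I×Θ by γ×ΔT×ω×f×i×t×X1×X2):
  T: [-1  0 -1 -1  0  1 -2 -3]
  I: [ 0  0  0  0  1  0 -1  2]
  Θ: [ 0  1  0  0  0  0  1  1]
Echelon form has 3 nonzero rows (pivots: γ,ΔT,i)
n=8, r=3 ⇒ 5 dimensionless groups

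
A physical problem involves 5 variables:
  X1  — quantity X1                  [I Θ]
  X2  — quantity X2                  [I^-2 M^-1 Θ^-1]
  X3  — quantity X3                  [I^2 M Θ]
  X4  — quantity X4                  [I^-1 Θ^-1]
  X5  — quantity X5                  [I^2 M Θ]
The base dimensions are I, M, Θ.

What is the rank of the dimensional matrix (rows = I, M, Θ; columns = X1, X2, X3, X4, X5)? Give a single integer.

2

Dimensional matrix (I×M×Θ by X1×X2×X3×X4×X5):
  I: [ 1 -2  2 -1  2]
  M: [ 0 -1  1  0  1]
  Θ: [ 1 -1  1 -1  1]
RREF → pivots at {X1,X2} ⇒ r = 2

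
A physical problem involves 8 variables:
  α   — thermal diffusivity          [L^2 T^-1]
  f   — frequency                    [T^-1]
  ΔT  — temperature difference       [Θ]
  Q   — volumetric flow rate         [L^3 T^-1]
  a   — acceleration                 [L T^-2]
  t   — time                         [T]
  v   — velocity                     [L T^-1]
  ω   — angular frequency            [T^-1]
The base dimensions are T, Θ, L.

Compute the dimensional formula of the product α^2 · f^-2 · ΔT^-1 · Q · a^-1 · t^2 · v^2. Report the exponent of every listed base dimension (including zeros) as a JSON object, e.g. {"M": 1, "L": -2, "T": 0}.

Dimensional matrix (T×Θ×L by α×f×ΔT×Q×a×t×v×ω):
  T: [-1 -1  0 -1 -2  1 -1 -1]
  Θ: [ 0  0  1  0  0  0  0  0]
  L: [ 2  0  0  3  1  0  1  0]
  [T]: (2)·-1+(-2)·-1+(-1)·0+(1)·-1+(-1)·-2+(2)·1+(2)·-1 = 1
  [Θ]: (2)·0+(-2)·0+(-1)·1+(1)·0+(-1)·0+(2)·0+(2)·0 = -1
  [L]: (2)·2+(-2)·0+(-1)·0+(1)·3+(-1)·1+(2)·0+(2)·1 = 8
⇒ T Θ^-1 L^8

{"T": 1, "Θ": -1, "L": 8}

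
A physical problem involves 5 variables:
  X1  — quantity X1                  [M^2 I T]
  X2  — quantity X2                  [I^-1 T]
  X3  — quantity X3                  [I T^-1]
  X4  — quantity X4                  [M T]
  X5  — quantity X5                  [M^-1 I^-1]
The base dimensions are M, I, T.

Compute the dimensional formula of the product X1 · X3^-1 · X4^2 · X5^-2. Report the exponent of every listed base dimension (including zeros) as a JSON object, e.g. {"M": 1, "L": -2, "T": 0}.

Write exponents as rows M,I,T / cols X1,X2,X3,X4,X5:
  M: [ 2  0  0  1 -1]
  I: [ 1 -1  1  0 -1]
  T: [ 1  1 -1  1  0]
  [M]: (1)·2+(-1)·0+(2)·1+(-2)·-1 = 6
  [I]: (1)·1+(-1)·1+(2)·0+(-2)·-1 = 2
  [T]: (1)·1+(-1)·-1+(2)·1+(-2)·0 = 4
⇒ M^6 I^2 T^4

{"M": 6, "I": 2, "T": 4}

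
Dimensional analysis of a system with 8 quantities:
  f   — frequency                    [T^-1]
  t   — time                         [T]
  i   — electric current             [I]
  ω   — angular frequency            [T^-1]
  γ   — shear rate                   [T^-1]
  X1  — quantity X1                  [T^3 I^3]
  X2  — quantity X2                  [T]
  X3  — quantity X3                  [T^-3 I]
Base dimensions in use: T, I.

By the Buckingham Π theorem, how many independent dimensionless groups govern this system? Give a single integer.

Dimensional matrix (T×I by f×t×i×ω×γ×X1×X2×X3):
  T: [-1  1  0 -1 -1  3  1 -3]
  I: [ 0  0  1  0  0  3  0  1]
Row reduction gives pivot columns f,i; rank = 2
8 vars − rank 2 = 6 Π groups

6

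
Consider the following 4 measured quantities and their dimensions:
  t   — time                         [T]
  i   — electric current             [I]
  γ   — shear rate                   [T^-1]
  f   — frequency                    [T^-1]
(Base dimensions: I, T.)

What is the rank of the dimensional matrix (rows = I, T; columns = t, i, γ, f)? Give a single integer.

Exponent matrix [I,T] × [t,i,γ,f]:
  I: [ 0  1  0  0]
  T: [ 1  0 -1 -1]
Row reduction gives pivot columns t,i; rank = 2

2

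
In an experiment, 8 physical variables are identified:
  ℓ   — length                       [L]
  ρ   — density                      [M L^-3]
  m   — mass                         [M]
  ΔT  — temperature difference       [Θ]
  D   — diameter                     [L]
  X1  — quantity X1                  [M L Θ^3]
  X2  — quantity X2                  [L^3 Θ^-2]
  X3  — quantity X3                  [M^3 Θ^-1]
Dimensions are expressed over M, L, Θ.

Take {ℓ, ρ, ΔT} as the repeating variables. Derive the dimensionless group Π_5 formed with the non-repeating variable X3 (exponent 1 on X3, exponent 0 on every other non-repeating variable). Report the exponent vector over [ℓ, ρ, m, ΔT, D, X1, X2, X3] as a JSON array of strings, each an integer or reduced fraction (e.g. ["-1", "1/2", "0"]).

["-9", "-3", "0", "1", "0", "0", "0", "1"]

Dimensional matrix (M×L×Θ by ℓ×ρ×m×ΔT×D×X1×X2×X3):
  M: [ 0  1  1  0  0  1  0  3]
  L: [ 1 -3  0  0  1  1  3  0]
  Θ: [ 0  0  0  1  0  3 -2 -1]
RREF → pivots at {ℓ,ρ,ΔT} ⇒ r = 3
Pivot set = {ℓ,ρ,ΔT}, free = {m,D,X1,X2,X3}
RREF:
  r0: [   1    0    3    0    1    4    3    9]
  r1: [   0    1    1    0    0    1    0    3]
  r2: [   0    0    0    1    0    3   -2   -1]
Fix exponent of X3 at 1, m at 0, D at 0, X1 at 0, X2 at 0; solve each RREF row for its pivot's exponent:
  r0: exp(ℓ) + (9)·1 = 0 ⇒ exp(ℓ) = -9
  r1: exp(ρ) + (3)·1 = 0 ⇒ exp(ρ) = -3
  r2: exp(ΔT) + (-1)·1 = 0 ⇒ exp(ΔT) = 1
Π_5 = ℓ^-9 · ρ^-3 · ΔT · X3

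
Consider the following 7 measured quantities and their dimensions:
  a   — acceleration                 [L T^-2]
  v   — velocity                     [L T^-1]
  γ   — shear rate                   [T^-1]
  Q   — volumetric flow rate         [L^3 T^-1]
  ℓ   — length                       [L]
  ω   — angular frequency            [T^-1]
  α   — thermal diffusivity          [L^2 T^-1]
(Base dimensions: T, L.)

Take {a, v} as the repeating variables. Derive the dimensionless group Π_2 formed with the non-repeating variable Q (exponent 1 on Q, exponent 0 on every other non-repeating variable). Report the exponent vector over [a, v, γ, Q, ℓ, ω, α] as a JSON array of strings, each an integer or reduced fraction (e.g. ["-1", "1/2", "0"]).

Dimensional matrix (T×L by a×v×γ×Q×ℓ×ω×α):
  T: [-2 -1 -1 -1  0 -1 -1]
  L: [ 1  1  0  3  1  0  2]
RREF → pivots at {a,v} ⇒ r = 2
Repeat: a,v; free: γ,Q,ℓ,ω,α
RREF:
  r0: [   1    0    1   -2   -1    1   -1]
  r1: [   0    1   -1    5    2   -1    3]
Fix exponent of Q at 1, γ at 0, ℓ at 0, ω at 0, α at 0; solve each RREF row for its pivot's exponent:
  r0: exp(a) + (-2)·1 = 0 ⇒ exp(a) = 2
  r1: exp(v) + (5)·1 = 0 ⇒ exp(v) = -5
Π_2 = a^2 · v^-5 · Q

["2", "-5", "0", "1", "0", "0", "0"]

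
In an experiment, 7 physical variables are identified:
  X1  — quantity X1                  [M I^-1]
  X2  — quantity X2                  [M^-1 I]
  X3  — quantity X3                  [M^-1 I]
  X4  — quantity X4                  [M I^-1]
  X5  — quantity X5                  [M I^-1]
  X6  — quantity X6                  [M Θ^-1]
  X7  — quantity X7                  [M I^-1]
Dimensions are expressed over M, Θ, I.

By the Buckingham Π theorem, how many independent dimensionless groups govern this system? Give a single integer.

Dimensional matrix (M×Θ×I by X1×X2×X3×X4×X5×X6×X7):
  M: [ 1 -1 -1  1  1  1  1]
  Θ: [ 0  0  0  0  0 -1  0]
  I: [-1  1  1 -1 -1  0 -1]
Echelon form has 2 nonzero rows (pivots: X1,X6)
Π count = n − r = 7 − 2 = 5

5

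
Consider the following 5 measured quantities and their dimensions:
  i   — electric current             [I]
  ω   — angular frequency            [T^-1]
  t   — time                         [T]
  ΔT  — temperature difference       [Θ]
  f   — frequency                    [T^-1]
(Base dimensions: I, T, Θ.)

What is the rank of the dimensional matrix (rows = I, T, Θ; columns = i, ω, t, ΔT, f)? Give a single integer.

3

Exponent matrix [I,T,Θ] × [i,ω,t,ΔT,f]:
  I: [ 1  0  0  0  0]
  T: [ 0 -1  1  0 -1]
  Θ: [ 0  0  0  1  0]
Row reduction gives pivot columns i,ω,ΔT; rank = 3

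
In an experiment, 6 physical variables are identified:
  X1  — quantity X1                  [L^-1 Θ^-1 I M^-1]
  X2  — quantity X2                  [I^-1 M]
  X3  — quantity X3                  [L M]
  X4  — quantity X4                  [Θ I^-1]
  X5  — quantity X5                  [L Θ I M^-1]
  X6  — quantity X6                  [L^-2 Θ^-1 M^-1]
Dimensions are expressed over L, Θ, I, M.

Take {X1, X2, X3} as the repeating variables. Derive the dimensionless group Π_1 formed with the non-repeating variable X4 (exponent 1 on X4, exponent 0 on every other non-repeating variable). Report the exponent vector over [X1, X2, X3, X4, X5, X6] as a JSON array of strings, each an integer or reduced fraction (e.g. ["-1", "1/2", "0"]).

Exponent matrix [L,Θ,I,M] × [X1,X2,X3,X4,X5,X6]:
  L: [-1  0  1  0  1 -2]
  Θ: [-1  0  0  1  1 -1]
  I: [ 1 -1  0 -1  1  0]
  M: [-1  1  1  0 -1 -1]
Row reduction gives pivot columns X1,X2,X3; rank = 3
Repeat: X1,X2,X3; free: X4,X5,X6
RREF:
  r0: [   1    0    0   -1   -1    1]
  r1: [   0    1    0    0   -2    1]
  r2: [   0    0    1   -1    0   -1]
  r3: [   0    0    0    0    0    0]
Fix exponent of X4 at 1, X5 at 0, X6 at 0; solve each RREF row for its pivot's exponent:
  r0: exp(X1) + (-1)·1 = 0 ⇒ exp(X1) = 1
  r1: exp(X2) + (0)·1 = 0 ⇒ exp(X2) = 0
  r2: exp(X3) + (-1)·1 = 0 ⇒ exp(X3) = 1
Π_1 = X1 · X3 · X4

["1", "0", "1", "1", "0", "0"]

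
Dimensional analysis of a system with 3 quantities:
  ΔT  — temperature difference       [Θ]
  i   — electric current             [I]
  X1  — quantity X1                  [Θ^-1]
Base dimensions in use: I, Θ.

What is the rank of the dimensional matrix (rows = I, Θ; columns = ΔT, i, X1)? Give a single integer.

Exponent matrix [I,Θ] × [ΔT,i,X1]:
  I: [ 0  1  0]
  Θ: [ 1  0 -1]
RREF → pivots at {ΔT,i} ⇒ r = 2

2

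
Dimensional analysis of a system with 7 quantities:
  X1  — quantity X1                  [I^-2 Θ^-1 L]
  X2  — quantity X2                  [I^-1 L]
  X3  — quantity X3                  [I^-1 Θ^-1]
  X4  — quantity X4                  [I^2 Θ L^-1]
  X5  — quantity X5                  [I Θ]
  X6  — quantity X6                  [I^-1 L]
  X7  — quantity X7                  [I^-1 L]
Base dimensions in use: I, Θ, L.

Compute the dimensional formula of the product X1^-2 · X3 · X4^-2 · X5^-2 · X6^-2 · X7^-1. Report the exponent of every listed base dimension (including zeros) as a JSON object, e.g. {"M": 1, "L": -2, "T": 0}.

Exponent matrix [I,Θ,L] × [X1,X2,X3,X4,X5,X6,X7]:
  I: [-2 -1 -1  2  1 -1 -1]
  Θ: [-1  0 -1  1  1  0  0]
  L: [ 1  1  0 -1  0  1  1]
  [I]: (-2)·-2+(1)·-1+(-2)·2+(-2)·1+(-2)·-1+(-1)·-1 = 0
  [Θ]: (-2)·-1+(1)·-1+(-2)·1+(-2)·1+(-2)·0+(-1)·0 = -3
  [L]: (-2)·1+(1)·0+(-2)·-1+(-2)·0+(-2)·1+(-1)·1 = -3
⇒ Θ^-3 L^-3

{"I": 0, "Θ": -3, "L": -3}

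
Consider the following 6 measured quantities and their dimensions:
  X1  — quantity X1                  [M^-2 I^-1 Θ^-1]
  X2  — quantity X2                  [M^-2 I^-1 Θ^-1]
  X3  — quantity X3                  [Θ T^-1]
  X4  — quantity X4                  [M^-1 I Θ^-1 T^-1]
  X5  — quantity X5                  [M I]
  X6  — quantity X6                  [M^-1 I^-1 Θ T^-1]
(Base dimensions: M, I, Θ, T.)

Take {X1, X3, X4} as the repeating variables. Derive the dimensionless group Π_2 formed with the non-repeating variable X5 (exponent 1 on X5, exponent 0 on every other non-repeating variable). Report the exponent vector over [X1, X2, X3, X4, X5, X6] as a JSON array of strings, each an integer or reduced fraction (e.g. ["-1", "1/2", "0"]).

["2/3", "0", "1/3", "-1/3", "1", "0"]

Exponent matrix [M,I,Θ,T] × [X1,X2,X3,X4,X5,X6]:
  M: [-2 -2  0 -1  1 -1]
  I: [-1 -1  0  1  1 -1]
  Θ: [-1 -1  1 -1  0  1]
  T: [ 0  0 -1 -1  0 -1]
Echelon form has 3 nonzero rows (pivots: X1,X3,X4)
Pivot set = {X1,X3,X4}, free = {X2,X5,X6}
RREF:
  r0: [   1    1    0    0 -2/3  2/3]
  r1: [   0    0    1    0 -1/3  4/3]
  r2: [   0    0    0    1  1/3 -1/3]
  r3: [   0    0    0    0    0    0]
Fix exponent of X5 at 1, X2 at 0, X6 at 0; solve each RREF row for its pivot's exponent:
  r0: exp(X1) + (-2/3)·1 = 0 ⇒ exp(X1) = 2/3
  r1: exp(X3) + (-1/3)·1 = 0 ⇒ exp(X3) = 1/3
  r2: exp(X4) + (1/3)·1 = 0 ⇒ exp(X4) = -1/3
Π_2 = X1^(2/3) · X3^(1/3) · X4^(-1/3) · X5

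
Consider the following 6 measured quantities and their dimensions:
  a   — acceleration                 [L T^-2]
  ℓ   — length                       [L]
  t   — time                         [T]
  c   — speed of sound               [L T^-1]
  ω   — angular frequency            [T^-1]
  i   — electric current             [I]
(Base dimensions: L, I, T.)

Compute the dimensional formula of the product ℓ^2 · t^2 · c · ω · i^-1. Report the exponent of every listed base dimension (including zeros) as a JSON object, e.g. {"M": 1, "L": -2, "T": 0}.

Dimensional matrix (L×I×T by a×ℓ×t×c×ω×i):
  L: [ 1  1  0  1  0  0]
  I: [ 0  0  0  0  0  1]
  T: [-2  0  1 -1 -1  0]
  [L]: (2)·1+(2)·0+(1)·1+(1)·0+(-1)·0 = 3
  [I]: (2)·0+(2)·0+(1)·0+(1)·0+(-1)·1 = -1
  [T]: (2)·0+(2)·1+(1)·-1+(1)·-1+(-1)·0 = 0
⇒ L^3 I^-1

{"L": 3, "I": -1, "T": 0}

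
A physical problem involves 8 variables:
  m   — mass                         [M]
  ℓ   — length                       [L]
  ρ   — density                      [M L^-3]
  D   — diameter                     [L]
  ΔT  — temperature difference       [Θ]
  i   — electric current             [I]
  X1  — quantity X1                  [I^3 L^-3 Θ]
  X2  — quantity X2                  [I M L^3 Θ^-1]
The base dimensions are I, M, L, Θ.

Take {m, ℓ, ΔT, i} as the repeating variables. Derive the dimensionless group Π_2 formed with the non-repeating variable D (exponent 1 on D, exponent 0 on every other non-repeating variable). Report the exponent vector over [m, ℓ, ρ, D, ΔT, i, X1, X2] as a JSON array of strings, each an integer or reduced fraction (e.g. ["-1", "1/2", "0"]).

["0", "-1", "0", "1", "0", "0", "0", "0"]

Write exponents as rows I,M,L,Θ / cols m,ℓ,ρ,D,ΔT,i,X1,X2:
  I: [ 0  0  0  0  0  1  3  1]
  M: [ 1  0  1  0  0  0  0  1]
  L: [ 0  1 -3  1  0  0 -3  3]
  Θ: [ 0  0  0  0  1  0  1 -1]
Row reduction gives pivot columns m,ℓ,ΔT,i; rank = 4
Repeat: m,ℓ,ΔT,i; free: ρ,D,X1,X2
RREF:
  r0: [   1    0    1    0    0    0    0    1]
  r1: [   0    1   -3    1    0    0   -3    3]
  r2: [   0    0    0    0    1    0    1   -1]
  r3: [   0    0    0    0    0    1    3    1]
Fix exponent of D at 1, ρ at 0, X1 at 0, X2 at 0; solve each RREF row for its pivot's exponent:
  r0: exp(m) + (0)·1 = 0 ⇒ exp(m) = 0
  r1: exp(ℓ) + (1)·1 = 0 ⇒ exp(ℓ) = -1
  r2: exp(ΔT) + (0)·1 = 0 ⇒ exp(ΔT) = 0
  r3: exp(i) + (0)·1 = 0 ⇒ exp(i) = 0
Π_2 = ℓ^-1 · D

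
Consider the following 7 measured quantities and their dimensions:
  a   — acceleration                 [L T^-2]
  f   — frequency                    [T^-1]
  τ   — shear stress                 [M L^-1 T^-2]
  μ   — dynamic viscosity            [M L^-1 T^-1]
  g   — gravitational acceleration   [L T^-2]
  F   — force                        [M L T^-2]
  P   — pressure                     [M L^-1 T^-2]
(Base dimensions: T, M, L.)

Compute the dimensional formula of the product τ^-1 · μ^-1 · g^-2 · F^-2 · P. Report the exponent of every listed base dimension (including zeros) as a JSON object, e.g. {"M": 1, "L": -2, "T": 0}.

Dimensional matrix (T×M×L by a×f×τ×μ×g×F×P):
  T: [-2 -1 -2 -1 -2 -2 -2]
  M: [ 0  0  1  1  0  1  1]
  L: [ 1  0 -1 -1  1  1 -1]
  [T]: (-1)·-2+(-1)·-1+(-2)·-2+(-2)·-2+(1)·-2 = 9
  [M]: (-1)·1+(-1)·1+(-2)·0+(-2)·1+(1)·1 = -3
  [L]: (-1)·-1+(-1)·-1+(-2)·1+(-2)·1+(1)·-1 = -3
⇒ T^9 M^-3 L^-3

{"T": 9, "M": -3, "L": -3}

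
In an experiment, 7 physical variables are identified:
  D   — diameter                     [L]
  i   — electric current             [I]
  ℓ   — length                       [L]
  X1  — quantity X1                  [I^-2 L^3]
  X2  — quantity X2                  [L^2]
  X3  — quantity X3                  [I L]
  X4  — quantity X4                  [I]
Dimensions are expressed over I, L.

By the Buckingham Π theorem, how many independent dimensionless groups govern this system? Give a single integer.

5

Exponent matrix [I,L] × [D,i,ℓ,X1,X2,X3,X4]:
  I: [ 0  1  0 -2  0  1  1]
  L: [ 1  0  1  3  2  1  0]
Echelon form has 2 nonzero rows (pivots: D,i)
Π count = n − r = 7 − 2 = 5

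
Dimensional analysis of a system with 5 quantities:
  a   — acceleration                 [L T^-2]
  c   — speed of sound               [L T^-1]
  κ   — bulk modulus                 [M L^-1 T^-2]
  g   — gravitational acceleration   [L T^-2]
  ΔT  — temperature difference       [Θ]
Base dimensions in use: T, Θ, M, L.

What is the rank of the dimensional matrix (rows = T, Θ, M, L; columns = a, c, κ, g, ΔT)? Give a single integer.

4

Write exponents as rows T,Θ,M,L / cols a,c,κ,g,ΔT:
  T: [-2 -1 -2 -2  0]
  Θ: [ 0  0  0  0  1]
  M: [ 0  0  1  0  0]
  L: [ 1  1 -1  1  0]
RREF → pivots at {a,c,κ,ΔT} ⇒ r = 4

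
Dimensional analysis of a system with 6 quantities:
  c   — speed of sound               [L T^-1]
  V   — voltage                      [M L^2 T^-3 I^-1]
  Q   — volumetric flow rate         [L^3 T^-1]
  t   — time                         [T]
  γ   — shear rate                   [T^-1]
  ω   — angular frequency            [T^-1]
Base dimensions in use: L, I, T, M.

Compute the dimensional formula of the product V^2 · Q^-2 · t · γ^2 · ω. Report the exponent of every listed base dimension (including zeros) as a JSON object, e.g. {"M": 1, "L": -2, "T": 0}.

Exponent matrix [L,I,T,M] × [c,V,Q,t,γ,ω]:
  L: [ 1  2  3  0  0  0]
  I: [ 0 -1  0  0  0  0]
  T: [-1 -3 -1  1 -1 -1]
  M: [ 0  1  0  0  0  0]
  [L]: (2)·2+(-2)·3+(1)·0+(2)·0+(1)·0 = -2
  [I]: (2)·-1+(-2)·0+(1)·0+(2)·0+(1)·0 = -2
  [T]: (2)·-3+(-2)·-1+(1)·1+(2)·-1+(1)·-1 = -6
  [M]: (2)·1+(-2)·0+(1)·0+(2)·0+(1)·0 = 2
⇒ L^-2 I^-2 T^-6 M^2

{"L": -2, "I": -2, "T": -6, "M": 2}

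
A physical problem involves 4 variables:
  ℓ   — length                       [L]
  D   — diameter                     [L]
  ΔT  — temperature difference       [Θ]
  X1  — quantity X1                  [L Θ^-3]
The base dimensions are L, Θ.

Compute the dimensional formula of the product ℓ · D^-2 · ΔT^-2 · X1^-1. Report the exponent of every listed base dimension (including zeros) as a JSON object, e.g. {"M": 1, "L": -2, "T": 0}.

Write exponents as rows L,Θ / cols ℓ,D,ΔT,X1:
  L: [ 1  1  0  1]
  Θ: [ 0  0  1 -3]
  [L]: (1)·1+(-2)·1+(-2)·0+(-1)·1 = -2
  [Θ]: (1)·0+(-2)·0+(-2)·1+(-1)·-3 = 1
⇒ L^-2 Θ

{"L": -2, "Θ": 1}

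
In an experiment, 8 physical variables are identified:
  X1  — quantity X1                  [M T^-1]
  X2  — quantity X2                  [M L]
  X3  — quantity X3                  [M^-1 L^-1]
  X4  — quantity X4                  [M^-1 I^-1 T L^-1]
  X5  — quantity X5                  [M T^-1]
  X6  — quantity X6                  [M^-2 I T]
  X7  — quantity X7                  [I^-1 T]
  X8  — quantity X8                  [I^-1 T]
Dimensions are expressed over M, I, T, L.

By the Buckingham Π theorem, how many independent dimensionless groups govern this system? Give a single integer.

5

Exponent matrix [M,I,T,L] × [X1,X2,X3,X4,X5,X6,X7,X8]:
  M: [ 1  1 -1 -1  1 -2  0  0]
  I: [ 0  0  0 -1  0  1 -1 -1]
  T: [-1  0  0  1 -1  1  1  1]
  L: [ 0  1 -1 -1  0  0  0  0]
Echelon form has 3 nonzero rows (pivots: X1,X2,X4)
Π count = n − r = 8 − 3 = 5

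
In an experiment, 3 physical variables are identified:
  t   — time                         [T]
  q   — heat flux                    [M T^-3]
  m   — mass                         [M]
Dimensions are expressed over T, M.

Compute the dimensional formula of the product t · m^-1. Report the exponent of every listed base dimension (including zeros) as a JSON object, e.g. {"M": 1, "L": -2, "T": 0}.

{"T": 1, "M": -1}

Exponent matrix [T,M] × [t,q,m]:
  T: [ 1 -3  0]
  M: [ 0  1  1]
  [T]: (1)·1+(-1)·0 = 1
  [M]: (1)·0+(-1)·1 = -1
⇒ T M^-1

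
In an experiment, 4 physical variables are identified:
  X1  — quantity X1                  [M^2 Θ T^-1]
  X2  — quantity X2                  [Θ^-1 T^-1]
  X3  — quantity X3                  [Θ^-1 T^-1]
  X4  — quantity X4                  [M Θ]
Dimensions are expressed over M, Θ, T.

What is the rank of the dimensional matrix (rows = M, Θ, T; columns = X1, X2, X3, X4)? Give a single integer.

2

Dimensional matrix (M×Θ×T by X1×X2×X3×X4):
  M: [ 2  0  0  1]
  Θ: [ 1 -1 -1  1]
  T: [-1 -1 -1  0]
Row reduction gives pivot columns X1,X2; rank = 2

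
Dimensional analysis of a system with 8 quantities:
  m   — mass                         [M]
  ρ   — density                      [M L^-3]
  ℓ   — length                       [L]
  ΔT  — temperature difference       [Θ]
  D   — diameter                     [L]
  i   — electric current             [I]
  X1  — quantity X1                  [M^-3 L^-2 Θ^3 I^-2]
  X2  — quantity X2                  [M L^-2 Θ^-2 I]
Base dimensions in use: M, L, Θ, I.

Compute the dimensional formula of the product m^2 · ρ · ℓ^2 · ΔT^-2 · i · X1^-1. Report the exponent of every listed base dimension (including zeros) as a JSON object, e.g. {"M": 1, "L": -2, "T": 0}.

Dimensional matrix (M×L×Θ×I by m×ρ×ℓ×ΔT×D×i×X1×X2):
  M: [ 1  1  0  0  0  0 -3  1]
  L: [ 0 -3  1  0  1  0 -2 -2]
  Θ: [ 0  0  0  1  0  0  3 -2]
  I: [ 0  0  0  0  0  1 -2  1]
  [M]: (2)·1+(1)·1+(2)·0+(-2)·0+(1)·0+(-1)·-3 = 6
  [L]: (2)·0+(1)·-3+(2)·1+(-2)·0+(1)·0+(-1)·-2 = 1
  [Θ]: (2)·0+(1)·0+(2)·0+(-2)·1+(1)·0+(-1)·3 = -5
  [I]: (2)·0+(1)·0+(2)·0+(-2)·0+(1)·1+(-1)·-2 = 3
⇒ M^6 L Θ^-5 I^3

{"M": 6, "L": 1, "Θ": -5, "I": 3}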